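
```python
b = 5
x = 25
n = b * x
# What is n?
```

Trace (tracking n):
b = 5  # -> b = 5
x = 25  # -> x = 25
n = b * x  # -> n = 125

Answer: 125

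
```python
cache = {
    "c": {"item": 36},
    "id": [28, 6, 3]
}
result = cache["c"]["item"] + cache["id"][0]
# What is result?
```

Answer: 64

Derivation:
Trace (tracking result):
cache = {'c': {'item': 36}, 'id': [28, 6, 3]}  # -> cache = {'c': {'item': 36}, 'id': [28, 6, 3]}
result = cache['c']['item'] + cache['id'][0]  # -> result = 64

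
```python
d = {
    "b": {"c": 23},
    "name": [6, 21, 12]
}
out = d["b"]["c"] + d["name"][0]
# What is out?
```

Trace (tracking out):
d = {'b': {'c': 23}, 'name': [6, 21, 12]}  # -> d = {'b': {'c': 23}, 'name': [6, 21, 12]}
out = d['b']['c'] + d['name'][0]  # -> out = 29

Answer: 29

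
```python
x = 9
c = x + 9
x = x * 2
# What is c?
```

Trace (tracking c):
x = 9  # -> x = 9
c = x + 9  # -> c = 18
x = x * 2  # -> x = 18

Answer: 18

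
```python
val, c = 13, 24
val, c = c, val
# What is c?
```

Answer: 13

Derivation:
Trace (tracking c):
val, c = (13, 24)  # -> val = 13, c = 24
val, c = (c, val)  # -> val = 24, c = 13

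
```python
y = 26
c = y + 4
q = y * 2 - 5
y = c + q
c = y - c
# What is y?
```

Trace (tracking y):
y = 26  # -> y = 26
c = y + 4  # -> c = 30
q = y * 2 - 5  # -> q = 47
y = c + q  # -> y = 77
c = y - c  # -> c = 47

Answer: 77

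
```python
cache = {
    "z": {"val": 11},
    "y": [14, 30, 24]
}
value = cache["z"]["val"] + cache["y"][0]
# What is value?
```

Answer: 25

Derivation:
Trace (tracking value):
cache = {'z': {'val': 11}, 'y': [14, 30, 24]}  # -> cache = {'z': {'val': 11}, 'y': [14, 30, 24]}
value = cache['z']['val'] + cache['y'][0]  # -> value = 25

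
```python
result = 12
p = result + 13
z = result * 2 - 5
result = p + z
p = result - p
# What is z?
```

Answer: 19

Derivation:
Trace (tracking z):
result = 12  # -> result = 12
p = result + 13  # -> p = 25
z = result * 2 - 5  # -> z = 19
result = p + z  # -> result = 44
p = result - p  # -> p = 19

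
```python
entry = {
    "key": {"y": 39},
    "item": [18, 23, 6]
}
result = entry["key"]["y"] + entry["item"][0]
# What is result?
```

Answer: 57

Derivation:
Trace (tracking result):
entry = {'key': {'y': 39}, 'item': [18, 23, 6]}  # -> entry = {'key': {'y': 39}, 'item': [18, 23, 6]}
result = entry['key']['y'] + entry['item'][0]  # -> result = 57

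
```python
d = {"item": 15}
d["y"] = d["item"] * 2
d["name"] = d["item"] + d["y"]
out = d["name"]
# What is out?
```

Trace (tracking out):
d = {'item': 15}  # -> d = {'item': 15}
d['y'] = d['item'] * 2  # -> d = {'item': 15, 'y': 30}
d['name'] = d['item'] + d['y']  # -> d = {'item': 15, 'y': 30, 'name': 45}
out = d['name']  # -> out = 45

Answer: 45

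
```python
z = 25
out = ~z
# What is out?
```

Trace (tracking out):
z = 25  # -> z = 25
out = ~z  # -> out = -26

Answer: -26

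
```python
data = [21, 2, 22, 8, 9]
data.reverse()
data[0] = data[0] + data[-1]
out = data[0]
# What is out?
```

Answer: 30

Derivation:
Trace (tracking out):
data = [21, 2, 22, 8, 9]  # -> data = [21, 2, 22, 8, 9]
data.reverse()  # -> data = [9, 8, 22, 2, 21]
data[0] = data[0] + data[-1]  # -> data = [30, 8, 22, 2, 21]
out = data[0]  # -> out = 30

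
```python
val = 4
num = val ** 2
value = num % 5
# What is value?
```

Trace (tracking value):
val = 4  # -> val = 4
num = val ** 2  # -> num = 16
value = num % 5  # -> value = 1

Answer: 1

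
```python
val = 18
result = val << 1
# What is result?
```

Answer: 36

Derivation:
Trace (tracking result):
val = 18  # -> val = 18
result = val << 1  # -> result = 36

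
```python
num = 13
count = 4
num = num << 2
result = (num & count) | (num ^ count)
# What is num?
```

Answer: 52

Derivation:
Trace (tracking num):
num = 13  # -> num = 13
count = 4  # -> count = 4
num = num << 2  # -> num = 52
result = num & count | num ^ count  # -> result = 52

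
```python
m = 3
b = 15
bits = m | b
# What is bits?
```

Trace (tracking bits):
m = 3  # -> m = 3
b = 15  # -> b = 15
bits = m | b  # -> bits = 15

Answer: 15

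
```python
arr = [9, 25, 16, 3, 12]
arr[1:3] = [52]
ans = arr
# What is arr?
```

Answer: [9, 52, 3, 12]

Derivation:
Trace (tracking arr):
arr = [9, 25, 16, 3, 12]  # -> arr = [9, 25, 16, 3, 12]
arr[1:3] = [52]  # -> arr = [9, 52, 3, 12]
ans = arr  # -> ans = [9, 52, 3, 12]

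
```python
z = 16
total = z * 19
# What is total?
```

Trace (tracking total):
z = 16  # -> z = 16
total = z * 19  # -> total = 304

Answer: 304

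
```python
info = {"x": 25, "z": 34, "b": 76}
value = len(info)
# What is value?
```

Trace (tracking value):
info = {'x': 25, 'z': 34, 'b': 76}  # -> info = {'x': 25, 'z': 34, 'b': 76}
value = len(info)  # -> value = 3

Answer: 3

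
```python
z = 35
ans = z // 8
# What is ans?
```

Answer: 4

Derivation:
Trace (tracking ans):
z = 35  # -> z = 35
ans = z // 8  # -> ans = 4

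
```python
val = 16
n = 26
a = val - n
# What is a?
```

Trace (tracking a):
val = 16  # -> val = 16
n = 26  # -> n = 26
a = val - n  # -> a = -10

Answer: -10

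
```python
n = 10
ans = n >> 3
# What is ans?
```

Trace (tracking ans):
n = 10  # -> n = 10
ans = n >> 3  # -> ans = 1

Answer: 1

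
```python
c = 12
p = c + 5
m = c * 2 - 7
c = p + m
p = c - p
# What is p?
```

Trace (tracking p):
c = 12  # -> c = 12
p = c + 5  # -> p = 17
m = c * 2 - 7  # -> m = 17
c = p + m  # -> c = 34
p = c - p  # -> p = 17

Answer: 17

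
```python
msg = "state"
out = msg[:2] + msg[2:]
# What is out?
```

Trace (tracking out):
msg = 'state'  # -> msg = 'state'
out = msg[:2] + msg[2:]  # -> out = 'state'

Answer: 'state'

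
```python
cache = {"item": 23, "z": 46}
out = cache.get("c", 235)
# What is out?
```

Trace (tracking out):
cache = {'item': 23, 'z': 46}  # -> cache = {'item': 23, 'z': 46}
out = cache.get('c', 235)  # -> out = 235

Answer: 235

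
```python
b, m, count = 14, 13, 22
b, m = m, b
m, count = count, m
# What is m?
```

Trace (tracking m):
b, m, count = (14, 13, 22)  # -> b = 14, m = 13, count = 22
b, m = (m, b)  # -> b = 13, m = 14
m, count = (count, m)  # -> m = 22, count = 14

Answer: 22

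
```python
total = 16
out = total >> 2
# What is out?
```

Trace (tracking out):
total = 16  # -> total = 16
out = total >> 2  # -> out = 4

Answer: 4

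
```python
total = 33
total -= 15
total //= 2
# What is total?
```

Answer: 9

Derivation:
Trace (tracking total):
total = 33  # -> total = 33
total -= 15  # -> total = 18
total //= 2  # -> total = 9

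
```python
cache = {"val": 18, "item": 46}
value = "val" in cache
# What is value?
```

Answer: True

Derivation:
Trace (tracking value):
cache = {'val': 18, 'item': 46}  # -> cache = {'val': 18, 'item': 46}
value = 'val' in cache  # -> value = True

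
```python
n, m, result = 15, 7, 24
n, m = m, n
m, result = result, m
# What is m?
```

Trace (tracking m):
n, m, result = (15, 7, 24)  # -> n = 15, m = 7, result = 24
n, m = (m, n)  # -> n = 7, m = 15
m, result = (result, m)  # -> m = 24, result = 15

Answer: 24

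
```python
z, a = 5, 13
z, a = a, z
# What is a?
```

Answer: 5

Derivation:
Trace (tracking a):
z, a = (5, 13)  # -> z = 5, a = 13
z, a = (a, z)  # -> z = 13, a = 5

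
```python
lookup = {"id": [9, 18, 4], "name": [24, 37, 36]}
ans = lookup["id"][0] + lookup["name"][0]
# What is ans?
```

Answer: 33

Derivation:
Trace (tracking ans):
lookup = {'id': [9, 18, 4], 'name': [24, 37, 36]}  # -> lookup = {'id': [9, 18, 4], 'name': [24, 37, 36]}
ans = lookup['id'][0] + lookup['name'][0]  # -> ans = 33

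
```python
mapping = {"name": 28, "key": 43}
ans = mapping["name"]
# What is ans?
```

Answer: 28

Derivation:
Trace (tracking ans):
mapping = {'name': 28, 'key': 43}  # -> mapping = {'name': 28, 'key': 43}
ans = mapping['name']  # -> ans = 28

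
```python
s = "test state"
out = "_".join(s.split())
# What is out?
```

Answer: 'test_state'

Derivation:
Trace (tracking out):
s = 'test state'  # -> s = 'test state'
out = '_'.join(s.split())  # -> out = 'test_state'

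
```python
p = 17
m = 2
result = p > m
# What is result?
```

Trace (tracking result):
p = 17  # -> p = 17
m = 2  # -> m = 2
result = p > m  # -> result = True

Answer: True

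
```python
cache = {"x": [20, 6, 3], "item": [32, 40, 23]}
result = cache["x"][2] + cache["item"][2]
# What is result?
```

Trace (tracking result):
cache = {'x': [20, 6, 3], 'item': [32, 40, 23]}  # -> cache = {'x': [20, 6, 3], 'item': [32, 40, 23]}
result = cache['x'][2] + cache['item'][2]  # -> result = 26

Answer: 26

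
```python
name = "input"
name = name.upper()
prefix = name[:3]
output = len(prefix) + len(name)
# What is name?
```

Trace (tracking name):
name = 'input'  # -> name = 'input'
name = name.upper()  # -> name = 'INPUT'
prefix = name[:3]  # -> prefix = 'INP'
output = len(prefix) + len(name)  # -> output = 8

Answer: 'INPUT'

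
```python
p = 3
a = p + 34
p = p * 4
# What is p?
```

Answer: 12

Derivation:
Trace (tracking p):
p = 3  # -> p = 3
a = p + 34  # -> a = 37
p = p * 4  # -> p = 12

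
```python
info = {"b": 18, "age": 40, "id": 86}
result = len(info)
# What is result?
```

Trace (tracking result):
info = {'b': 18, 'age': 40, 'id': 86}  # -> info = {'b': 18, 'age': 40, 'id': 86}
result = len(info)  # -> result = 3

Answer: 3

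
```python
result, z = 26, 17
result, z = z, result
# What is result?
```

Answer: 17

Derivation:
Trace (tracking result):
result, z = (26, 17)  # -> result = 26, z = 17
result, z = (z, result)  # -> result = 17, z = 26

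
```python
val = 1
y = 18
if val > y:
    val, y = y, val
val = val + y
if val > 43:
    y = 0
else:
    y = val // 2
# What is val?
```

Answer: 19

Derivation:
Trace (tracking val):
val = 1  # -> val = 1
y = 18  # -> y = 18
if val > y:  # condition is False
val = val + y  # -> val = 19
if val > 43:  # condition is False
else:
    y = val // 2  # -> y = 9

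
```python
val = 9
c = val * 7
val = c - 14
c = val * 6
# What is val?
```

Trace (tracking val):
val = 9  # -> val = 9
c = val * 7  # -> c = 63
val = c - 14  # -> val = 49
c = val * 6  # -> c = 294

Answer: 49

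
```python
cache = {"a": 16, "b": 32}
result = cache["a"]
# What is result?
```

Answer: 16

Derivation:
Trace (tracking result):
cache = {'a': 16, 'b': 32}  # -> cache = {'a': 16, 'b': 32}
result = cache['a']  # -> result = 16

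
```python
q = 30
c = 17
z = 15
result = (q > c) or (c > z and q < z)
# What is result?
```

Answer: True

Derivation:
Trace (tracking result):
q = 30  # -> q = 30
c = 17  # -> c = 17
z = 15  # -> z = 15
result = q > c or (c > z and q < z)  # -> result = True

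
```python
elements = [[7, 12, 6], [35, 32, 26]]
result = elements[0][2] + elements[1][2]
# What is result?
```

Trace (tracking result):
elements = [[7, 12, 6], [35, 32, 26]]  # -> elements = [[7, 12, 6], [35, 32, 26]]
result = elements[0][2] + elements[1][2]  # -> result = 32

Answer: 32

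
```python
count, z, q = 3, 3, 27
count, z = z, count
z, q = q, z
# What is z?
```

Trace (tracking z):
count, z, q = (3, 3, 27)  # -> count = 3, z = 3, q = 27
count, z = (z, count)  # -> count = 3, z = 3
z, q = (q, z)  # -> z = 27, q = 3

Answer: 27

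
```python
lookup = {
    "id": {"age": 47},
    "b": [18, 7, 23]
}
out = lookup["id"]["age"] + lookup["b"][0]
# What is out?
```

Answer: 65

Derivation:
Trace (tracking out):
lookup = {'id': {'age': 47}, 'b': [18, 7, 23]}  # -> lookup = {'id': {'age': 47}, 'b': [18, 7, 23]}
out = lookup['id']['age'] + lookup['b'][0]  # -> out = 65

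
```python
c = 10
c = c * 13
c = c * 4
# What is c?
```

Answer: 520

Derivation:
Trace (tracking c):
c = 10  # -> c = 10
c = c * 13  # -> c = 130
c = c * 4  # -> c = 520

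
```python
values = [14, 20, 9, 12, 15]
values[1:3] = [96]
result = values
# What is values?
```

Trace (tracking values):
values = [14, 20, 9, 12, 15]  # -> values = [14, 20, 9, 12, 15]
values[1:3] = [96]  # -> values = [14, 96, 12, 15]
result = values  # -> result = [14, 96, 12, 15]

Answer: [14, 96, 12, 15]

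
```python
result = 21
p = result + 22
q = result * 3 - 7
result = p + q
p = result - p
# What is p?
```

Answer: 56

Derivation:
Trace (tracking p):
result = 21  # -> result = 21
p = result + 22  # -> p = 43
q = result * 3 - 7  # -> q = 56
result = p + q  # -> result = 99
p = result - p  # -> p = 56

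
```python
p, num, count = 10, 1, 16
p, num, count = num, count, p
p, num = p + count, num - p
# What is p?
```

Trace (tracking p):
p, num, count = (10, 1, 16)  # -> p = 10, num = 1, count = 16
p, num, count = (num, count, p)  # -> p = 1, num = 16, count = 10
p, num = (p + count, num - p)  # -> p = 11, num = 15

Answer: 11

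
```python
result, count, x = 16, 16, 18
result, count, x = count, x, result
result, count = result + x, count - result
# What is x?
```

Trace (tracking x):
result, count, x = (16, 16, 18)  # -> result = 16, count = 16, x = 18
result, count, x = (count, x, result)  # -> result = 16, count = 18, x = 16
result, count = (result + x, count - result)  # -> result = 32, count = 2

Answer: 16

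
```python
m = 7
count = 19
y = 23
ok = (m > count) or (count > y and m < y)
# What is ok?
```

Trace (tracking ok):
m = 7  # -> m = 7
count = 19  # -> count = 19
y = 23  # -> y = 23
ok = m > count or (count > y and m < y)  # -> ok = False

Answer: False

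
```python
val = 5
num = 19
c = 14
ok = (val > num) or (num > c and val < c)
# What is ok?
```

Trace (tracking ok):
val = 5  # -> val = 5
num = 19  # -> num = 19
c = 14  # -> c = 14
ok = val > num or (num > c and val < c)  # -> ok = True

Answer: True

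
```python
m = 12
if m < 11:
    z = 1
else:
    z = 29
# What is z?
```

Answer: 29

Derivation:
Trace (tracking z):
m = 12  # -> m = 12
if m < 11:  # condition is False
else:
    z = 29  # -> z = 29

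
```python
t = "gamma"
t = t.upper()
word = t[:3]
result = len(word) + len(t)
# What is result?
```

Trace (tracking result):
t = 'gamma'  # -> t = 'gamma'
t = t.upper()  # -> t = 'GAMMA'
word = t[:3]  # -> word = 'GAM'
result = len(word) + len(t)  # -> result = 8

Answer: 8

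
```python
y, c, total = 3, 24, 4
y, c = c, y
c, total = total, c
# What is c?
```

Answer: 4

Derivation:
Trace (tracking c):
y, c, total = (3, 24, 4)  # -> y = 3, c = 24, total = 4
y, c = (c, y)  # -> y = 24, c = 3
c, total = (total, c)  # -> c = 4, total = 3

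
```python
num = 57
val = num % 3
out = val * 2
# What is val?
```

Answer: 0

Derivation:
Trace (tracking val):
num = 57  # -> num = 57
val = num % 3  # -> val = 0
out = val * 2  # -> out = 0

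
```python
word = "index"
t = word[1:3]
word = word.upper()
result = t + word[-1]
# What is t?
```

Trace (tracking t):
word = 'index'  # -> word = 'index'
t = word[1:3]  # -> t = 'nd'
word = word.upper()  # -> word = 'INDEX'
result = t + word[-1]  # -> result = 'ndX'

Answer: 'nd'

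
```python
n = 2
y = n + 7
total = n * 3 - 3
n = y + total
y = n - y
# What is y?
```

Trace (tracking y):
n = 2  # -> n = 2
y = n + 7  # -> y = 9
total = n * 3 - 3  # -> total = 3
n = y + total  # -> n = 12
y = n - y  # -> y = 3

Answer: 3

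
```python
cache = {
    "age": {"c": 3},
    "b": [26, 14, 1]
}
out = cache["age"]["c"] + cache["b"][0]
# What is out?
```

Answer: 29

Derivation:
Trace (tracking out):
cache = {'age': {'c': 3}, 'b': [26, 14, 1]}  # -> cache = {'age': {'c': 3}, 'b': [26, 14, 1]}
out = cache['age']['c'] + cache['b'][0]  # -> out = 29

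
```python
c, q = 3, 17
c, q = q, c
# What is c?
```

Answer: 17

Derivation:
Trace (tracking c):
c, q = (3, 17)  # -> c = 3, q = 17
c, q = (q, c)  # -> c = 17, q = 3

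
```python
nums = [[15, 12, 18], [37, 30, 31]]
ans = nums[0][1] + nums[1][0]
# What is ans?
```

Answer: 49

Derivation:
Trace (tracking ans):
nums = [[15, 12, 18], [37, 30, 31]]  # -> nums = [[15, 12, 18], [37, 30, 31]]
ans = nums[0][1] + nums[1][0]  # -> ans = 49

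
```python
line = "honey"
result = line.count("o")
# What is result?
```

Trace (tracking result):
line = 'honey'  # -> line = 'honey'
result = line.count('o')  # -> result = 1

Answer: 1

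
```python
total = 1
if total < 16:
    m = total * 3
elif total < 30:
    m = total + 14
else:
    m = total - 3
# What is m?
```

Trace (tracking m):
total = 1  # -> total = 1
if total < 16:  # condition is True
    m = total * 3  # -> m = 3

Answer: 3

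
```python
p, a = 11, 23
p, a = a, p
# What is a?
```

Answer: 11

Derivation:
Trace (tracking a):
p, a = (11, 23)  # -> p = 11, a = 23
p, a = (a, p)  # -> p = 23, a = 11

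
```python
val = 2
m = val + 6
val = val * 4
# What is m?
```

Answer: 8

Derivation:
Trace (tracking m):
val = 2  # -> val = 2
m = val + 6  # -> m = 8
val = val * 4  # -> val = 8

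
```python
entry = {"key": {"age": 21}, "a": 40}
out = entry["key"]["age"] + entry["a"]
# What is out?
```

Answer: 61

Derivation:
Trace (tracking out):
entry = {'key': {'age': 21}, 'a': 40}  # -> entry = {'key': {'age': 21}, 'a': 40}
out = entry['key']['age'] + entry['a']  # -> out = 61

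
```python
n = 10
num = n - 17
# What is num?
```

Trace (tracking num):
n = 10  # -> n = 10
num = n - 17  # -> num = -7

Answer: -7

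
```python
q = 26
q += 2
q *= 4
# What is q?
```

Trace (tracking q):
q = 26  # -> q = 26
q += 2  # -> q = 28
q *= 4  # -> q = 112

Answer: 112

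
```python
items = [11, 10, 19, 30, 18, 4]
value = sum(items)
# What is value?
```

Trace (tracking value):
items = [11, 10, 19, 30, 18, 4]  # -> items = [11, 10, 19, 30, 18, 4]
value = sum(items)  # -> value = 92

Answer: 92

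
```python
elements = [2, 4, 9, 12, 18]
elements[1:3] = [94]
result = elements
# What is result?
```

Answer: [2, 94, 12, 18]

Derivation:
Trace (tracking result):
elements = [2, 4, 9, 12, 18]  # -> elements = [2, 4, 9, 12, 18]
elements[1:3] = [94]  # -> elements = [2, 94, 12, 18]
result = elements  # -> result = [2, 94, 12, 18]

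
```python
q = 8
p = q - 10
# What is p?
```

Answer: -2

Derivation:
Trace (tracking p):
q = 8  # -> q = 8
p = q - 10  # -> p = -2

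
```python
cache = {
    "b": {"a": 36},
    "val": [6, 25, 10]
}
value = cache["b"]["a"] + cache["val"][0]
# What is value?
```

Trace (tracking value):
cache = {'b': {'a': 36}, 'val': [6, 25, 10]}  # -> cache = {'b': {'a': 36}, 'val': [6, 25, 10]}
value = cache['b']['a'] + cache['val'][0]  # -> value = 42

Answer: 42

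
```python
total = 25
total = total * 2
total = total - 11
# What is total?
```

Answer: 39

Derivation:
Trace (tracking total):
total = 25  # -> total = 25
total = total * 2  # -> total = 50
total = total - 11  # -> total = 39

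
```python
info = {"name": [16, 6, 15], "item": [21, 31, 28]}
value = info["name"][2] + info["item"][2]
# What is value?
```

Trace (tracking value):
info = {'name': [16, 6, 15], 'item': [21, 31, 28]}  # -> info = {'name': [16, 6, 15], 'item': [21, 31, 28]}
value = info['name'][2] + info['item'][2]  # -> value = 43

Answer: 43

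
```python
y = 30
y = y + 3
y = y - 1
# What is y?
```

Trace (tracking y):
y = 30  # -> y = 30
y = y + 3  # -> y = 33
y = y - 1  # -> y = 32

Answer: 32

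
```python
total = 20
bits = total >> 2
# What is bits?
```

Answer: 5

Derivation:
Trace (tracking bits):
total = 20  # -> total = 20
bits = total >> 2  # -> bits = 5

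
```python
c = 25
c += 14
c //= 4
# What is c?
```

Answer: 9

Derivation:
Trace (tracking c):
c = 25  # -> c = 25
c += 14  # -> c = 39
c //= 4  # -> c = 9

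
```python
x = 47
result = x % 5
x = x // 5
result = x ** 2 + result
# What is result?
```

Answer: 83

Derivation:
Trace (tracking result):
x = 47  # -> x = 47
result = x % 5  # -> result = 2
x = x // 5  # -> x = 9
result = x ** 2 + result  # -> result = 83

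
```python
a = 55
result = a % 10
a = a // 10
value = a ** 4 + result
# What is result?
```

Trace (tracking result):
a = 55  # -> a = 55
result = a % 10  # -> result = 5
a = a // 10  # -> a = 5
value = a ** 4 + result  # -> value = 630

Answer: 5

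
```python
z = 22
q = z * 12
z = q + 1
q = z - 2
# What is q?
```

Answer: 263

Derivation:
Trace (tracking q):
z = 22  # -> z = 22
q = z * 12  # -> q = 264
z = q + 1  # -> z = 265
q = z - 2  # -> q = 263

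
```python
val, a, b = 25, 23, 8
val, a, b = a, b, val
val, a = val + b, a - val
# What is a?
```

Answer: -15

Derivation:
Trace (tracking a):
val, a, b = (25, 23, 8)  # -> val = 25, a = 23, b = 8
val, a, b = (a, b, val)  # -> val = 23, a = 8, b = 25
val, a = (val + b, a - val)  # -> val = 48, a = -15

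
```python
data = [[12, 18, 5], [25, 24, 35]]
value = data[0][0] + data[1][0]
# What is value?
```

Trace (tracking value):
data = [[12, 18, 5], [25, 24, 35]]  # -> data = [[12, 18, 5], [25, 24, 35]]
value = data[0][0] + data[1][0]  # -> value = 37

Answer: 37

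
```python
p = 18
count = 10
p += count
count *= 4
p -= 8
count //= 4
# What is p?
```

Answer: 20

Derivation:
Trace (tracking p):
p = 18  # -> p = 18
count = 10  # -> count = 10
p += count  # -> p = 28
count *= 4  # -> count = 40
p -= 8  # -> p = 20
count //= 4  # -> count = 10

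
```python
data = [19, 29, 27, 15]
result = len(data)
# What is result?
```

Trace (tracking result):
data = [19, 29, 27, 15]  # -> data = [19, 29, 27, 15]
result = len(data)  # -> result = 4

Answer: 4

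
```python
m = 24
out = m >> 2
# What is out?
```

Trace (tracking out):
m = 24  # -> m = 24
out = m >> 2  # -> out = 6

Answer: 6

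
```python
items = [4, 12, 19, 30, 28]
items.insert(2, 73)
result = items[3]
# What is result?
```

Trace (tracking result):
items = [4, 12, 19, 30, 28]  # -> items = [4, 12, 19, 30, 28]
items.insert(2, 73)  # -> items = [4, 12, 73, 19, 30, 28]
result = items[3]  # -> result = 19

Answer: 19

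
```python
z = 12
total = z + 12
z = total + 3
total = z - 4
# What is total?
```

Answer: 23

Derivation:
Trace (tracking total):
z = 12  # -> z = 12
total = z + 12  # -> total = 24
z = total + 3  # -> z = 27
total = z - 4  # -> total = 23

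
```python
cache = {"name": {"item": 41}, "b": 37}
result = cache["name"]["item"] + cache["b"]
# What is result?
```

Trace (tracking result):
cache = {'name': {'item': 41}, 'b': 37}  # -> cache = {'name': {'item': 41}, 'b': 37}
result = cache['name']['item'] + cache['b']  # -> result = 78

Answer: 78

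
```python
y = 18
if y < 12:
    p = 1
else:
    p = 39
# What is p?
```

Answer: 39

Derivation:
Trace (tracking p):
y = 18  # -> y = 18
if y < 12:  # condition is False
else:
    p = 39  # -> p = 39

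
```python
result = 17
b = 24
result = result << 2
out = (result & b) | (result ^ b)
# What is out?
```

Answer: 92

Derivation:
Trace (tracking out):
result = 17  # -> result = 17
b = 24  # -> b = 24
result = result << 2  # -> result = 68
out = result & b | result ^ b  # -> out = 92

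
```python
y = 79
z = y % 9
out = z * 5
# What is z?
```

Trace (tracking z):
y = 79  # -> y = 79
z = y % 9  # -> z = 7
out = z * 5  # -> out = 35

Answer: 7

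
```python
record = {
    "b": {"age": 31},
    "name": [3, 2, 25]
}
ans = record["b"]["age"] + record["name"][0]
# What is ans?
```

Trace (tracking ans):
record = {'b': {'age': 31}, 'name': [3, 2, 25]}  # -> record = {'b': {'age': 31}, 'name': [3, 2, 25]}
ans = record['b']['age'] + record['name'][0]  # -> ans = 34

Answer: 34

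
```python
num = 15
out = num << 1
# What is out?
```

Answer: 30

Derivation:
Trace (tracking out):
num = 15  # -> num = 15
out = num << 1  # -> out = 30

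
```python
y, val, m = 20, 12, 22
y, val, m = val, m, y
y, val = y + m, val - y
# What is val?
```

Answer: 10

Derivation:
Trace (tracking val):
y, val, m = (20, 12, 22)  # -> y = 20, val = 12, m = 22
y, val, m = (val, m, y)  # -> y = 12, val = 22, m = 20
y, val = (y + m, val - y)  # -> y = 32, val = 10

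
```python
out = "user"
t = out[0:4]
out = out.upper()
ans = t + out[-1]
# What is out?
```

Answer: 'USER'

Derivation:
Trace (tracking out):
out = 'user'  # -> out = 'user'
t = out[0:4]  # -> t = 'user'
out = out.upper()  # -> out = 'USER'
ans = t + out[-1]  # -> ans = 'userR'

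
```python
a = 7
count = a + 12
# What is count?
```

Answer: 19

Derivation:
Trace (tracking count):
a = 7  # -> a = 7
count = a + 12  # -> count = 19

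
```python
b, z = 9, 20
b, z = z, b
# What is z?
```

Answer: 9

Derivation:
Trace (tracking z):
b, z = (9, 20)  # -> b = 9, z = 20
b, z = (z, b)  # -> b = 20, z = 9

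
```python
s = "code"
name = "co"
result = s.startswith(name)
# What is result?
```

Trace (tracking result):
s = 'code'  # -> s = 'code'
name = 'co'  # -> name = 'co'
result = s.startswith(name)  # -> result = True

Answer: True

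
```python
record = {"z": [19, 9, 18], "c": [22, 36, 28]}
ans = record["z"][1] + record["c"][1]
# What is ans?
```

Answer: 45

Derivation:
Trace (tracking ans):
record = {'z': [19, 9, 18], 'c': [22, 36, 28]}  # -> record = {'z': [19, 9, 18], 'c': [22, 36, 28]}
ans = record['z'][1] + record['c'][1]  # -> ans = 45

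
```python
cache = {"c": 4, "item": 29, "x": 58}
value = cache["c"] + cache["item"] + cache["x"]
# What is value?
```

Answer: 91

Derivation:
Trace (tracking value):
cache = {'c': 4, 'item': 29, 'x': 58}  # -> cache = {'c': 4, 'item': 29, 'x': 58}
value = cache['c'] + cache['item'] + cache['x']  # -> value = 91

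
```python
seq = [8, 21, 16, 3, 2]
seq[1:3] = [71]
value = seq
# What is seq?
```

Answer: [8, 71, 3, 2]

Derivation:
Trace (tracking seq):
seq = [8, 21, 16, 3, 2]  # -> seq = [8, 21, 16, 3, 2]
seq[1:3] = [71]  # -> seq = [8, 71, 3, 2]
value = seq  # -> value = [8, 71, 3, 2]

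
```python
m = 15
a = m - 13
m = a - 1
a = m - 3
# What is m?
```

Trace (tracking m):
m = 15  # -> m = 15
a = m - 13  # -> a = 2
m = a - 1  # -> m = 1
a = m - 3  # -> a = -2

Answer: 1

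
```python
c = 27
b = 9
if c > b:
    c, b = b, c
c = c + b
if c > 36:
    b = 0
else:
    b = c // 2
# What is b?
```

Trace (tracking b):
c = 27  # -> c = 27
b = 9  # -> b = 9
if c > b:  # condition is True
    c, b = (b, c)  # -> c = 9, b = 27
c = c + b  # -> c = 36
if c > 36:  # condition is False
else:
    b = c // 2  # -> b = 18

Answer: 18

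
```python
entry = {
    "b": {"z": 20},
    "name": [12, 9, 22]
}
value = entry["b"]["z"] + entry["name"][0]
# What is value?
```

Answer: 32

Derivation:
Trace (tracking value):
entry = {'b': {'z': 20}, 'name': [12, 9, 22]}  # -> entry = {'b': {'z': 20}, 'name': [12, 9, 22]}
value = entry['b']['z'] + entry['name'][0]  # -> value = 32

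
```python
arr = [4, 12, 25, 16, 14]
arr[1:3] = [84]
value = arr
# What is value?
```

Answer: [4, 84, 16, 14]

Derivation:
Trace (tracking value):
arr = [4, 12, 25, 16, 14]  # -> arr = [4, 12, 25, 16, 14]
arr[1:3] = [84]  # -> arr = [4, 84, 16, 14]
value = arr  # -> value = [4, 84, 16, 14]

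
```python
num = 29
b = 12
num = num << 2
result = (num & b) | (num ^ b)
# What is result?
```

Answer: 124

Derivation:
Trace (tracking result):
num = 29  # -> num = 29
b = 12  # -> b = 12
num = num << 2  # -> num = 116
result = num & b | num ^ b  # -> result = 124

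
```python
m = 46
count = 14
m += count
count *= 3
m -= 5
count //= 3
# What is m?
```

Answer: 55

Derivation:
Trace (tracking m):
m = 46  # -> m = 46
count = 14  # -> count = 14
m += count  # -> m = 60
count *= 3  # -> count = 42
m -= 5  # -> m = 55
count //= 3  # -> count = 14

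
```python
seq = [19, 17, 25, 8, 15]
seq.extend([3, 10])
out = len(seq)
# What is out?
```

Answer: 7

Derivation:
Trace (tracking out):
seq = [19, 17, 25, 8, 15]  # -> seq = [19, 17, 25, 8, 15]
seq.extend([3, 10])  # -> seq = [19, 17, 25, 8, 15, 3, 10]
out = len(seq)  # -> out = 7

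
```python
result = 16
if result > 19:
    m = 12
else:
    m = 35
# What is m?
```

Answer: 35

Derivation:
Trace (tracking m):
result = 16  # -> result = 16
if result > 19:  # condition is False
else:
    m = 35  # -> m = 35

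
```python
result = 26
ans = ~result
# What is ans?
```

Answer: -27

Derivation:
Trace (tracking ans):
result = 26  # -> result = 26
ans = ~result  # -> ans = -27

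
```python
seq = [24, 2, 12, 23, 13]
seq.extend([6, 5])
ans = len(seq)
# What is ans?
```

Answer: 7

Derivation:
Trace (tracking ans):
seq = [24, 2, 12, 23, 13]  # -> seq = [24, 2, 12, 23, 13]
seq.extend([6, 5])  # -> seq = [24, 2, 12, 23, 13, 6, 5]
ans = len(seq)  # -> ans = 7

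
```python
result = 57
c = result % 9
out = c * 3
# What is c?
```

Trace (tracking c):
result = 57  # -> result = 57
c = result % 9  # -> c = 3
out = c * 3  # -> out = 9

Answer: 3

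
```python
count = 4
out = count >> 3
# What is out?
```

Trace (tracking out):
count = 4  # -> count = 4
out = count >> 3  # -> out = 0

Answer: 0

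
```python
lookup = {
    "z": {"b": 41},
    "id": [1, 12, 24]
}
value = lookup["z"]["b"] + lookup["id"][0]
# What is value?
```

Answer: 42

Derivation:
Trace (tracking value):
lookup = {'z': {'b': 41}, 'id': [1, 12, 24]}  # -> lookup = {'z': {'b': 41}, 'id': [1, 12, 24]}
value = lookup['z']['b'] + lookup['id'][0]  # -> value = 42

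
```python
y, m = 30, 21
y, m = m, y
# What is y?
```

Answer: 21

Derivation:
Trace (tracking y):
y, m = (30, 21)  # -> y = 30, m = 21
y, m = (m, y)  # -> y = 21, m = 30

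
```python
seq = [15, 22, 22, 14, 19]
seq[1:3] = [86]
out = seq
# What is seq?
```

Trace (tracking seq):
seq = [15, 22, 22, 14, 19]  # -> seq = [15, 22, 22, 14, 19]
seq[1:3] = [86]  # -> seq = [15, 86, 14, 19]
out = seq  # -> out = [15, 86, 14, 19]

Answer: [15, 86, 14, 19]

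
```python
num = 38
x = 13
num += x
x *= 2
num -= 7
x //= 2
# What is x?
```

Answer: 13

Derivation:
Trace (tracking x):
num = 38  # -> num = 38
x = 13  # -> x = 13
num += x  # -> num = 51
x *= 2  # -> x = 26
num -= 7  # -> num = 44
x //= 2  # -> x = 13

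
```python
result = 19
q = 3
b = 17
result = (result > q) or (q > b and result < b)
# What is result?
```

Answer: True

Derivation:
Trace (tracking result):
result = 19  # -> result = 19
q = 3  # -> q = 3
b = 17  # -> b = 17
result = result > q or (q > b and result < b)  # -> result = True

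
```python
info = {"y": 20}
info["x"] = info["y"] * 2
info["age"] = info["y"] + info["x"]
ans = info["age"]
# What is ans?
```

Answer: 60

Derivation:
Trace (tracking ans):
info = {'y': 20}  # -> info = {'y': 20}
info['x'] = info['y'] * 2  # -> info = {'y': 20, 'x': 40}
info['age'] = info['y'] + info['x']  # -> info = {'y': 20, 'x': 40, 'age': 60}
ans = info['age']  # -> ans = 60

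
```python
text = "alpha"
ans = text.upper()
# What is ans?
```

Answer: 'ALPHA'

Derivation:
Trace (tracking ans):
text = 'alpha'  # -> text = 'alpha'
ans = text.upper()  # -> ans = 'ALPHA'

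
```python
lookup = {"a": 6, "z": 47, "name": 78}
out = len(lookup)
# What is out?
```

Trace (tracking out):
lookup = {'a': 6, 'z': 47, 'name': 78}  # -> lookup = {'a': 6, 'z': 47, 'name': 78}
out = len(lookup)  # -> out = 3

Answer: 3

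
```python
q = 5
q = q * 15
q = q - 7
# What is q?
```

Answer: 68

Derivation:
Trace (tracking q):
q = 5  # -> q = 5
q = q * 15  # -> q = 75
q = q - 7  # -> q = 68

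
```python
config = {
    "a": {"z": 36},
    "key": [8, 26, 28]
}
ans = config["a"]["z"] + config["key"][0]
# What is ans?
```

Trace (tracking ans):
config = {'a': {'z': 36}, 'key': [8, 26, 28]}  # -> config = {'a': {'z': 36}, 'key': [8, 26, 28]}
ans = config['a']['z'] + config['key'][0]  # -> ans = 44

Answer: 44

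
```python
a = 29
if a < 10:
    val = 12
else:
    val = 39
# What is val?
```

Trace (tracking val):
a = 29  # -> a = 29
if a < 10:  # condition is False
else:
    val = 39  # -> val = 39

Answer: 39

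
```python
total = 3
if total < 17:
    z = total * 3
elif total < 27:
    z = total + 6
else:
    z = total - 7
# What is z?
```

Answer: 9

Derivation:
Trace (tracking z):
total = 3  # -> total = 3
if total < 17:  # condition is True
    z = total * 3  # -> z = 9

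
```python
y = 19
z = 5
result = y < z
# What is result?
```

Answer: False

Derivation:
Trace (tracking result):
y = 19  # -> y = 19
z = 5  # -> z = 5
result = y < z  # -> result = False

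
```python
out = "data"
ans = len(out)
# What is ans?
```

Trace (tracking ans):
out = 'data'  # -> out = 'data'
ans = len(out)  # -> ans = 4

Answer: 4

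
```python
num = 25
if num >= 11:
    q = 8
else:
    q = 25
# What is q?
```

Trace (tracking q):
num = 25  # -> num = 25
if num >= 11:  # condition is True
    q = 8  # -> q = 8

Answer: 8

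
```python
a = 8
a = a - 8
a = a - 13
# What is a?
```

Answer: -13

Derivation:
Trace (tracking a):
a = 8  # -> a = 8
a = a - 8  # -> a = 0
a = a - 13  # -> a = -13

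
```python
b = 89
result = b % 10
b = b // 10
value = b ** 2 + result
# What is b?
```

Trace (tracking b):
b = 89  # -> b = 89
result = b % 10  # -> result = 9
b = b // 10  # -> b = 8
value = b ** 2 + result  # -> value = 73

Answer: 8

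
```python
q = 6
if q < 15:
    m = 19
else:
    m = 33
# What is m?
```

Trace (tracking m):
q = 6  # -> q = 6
if q < 15:  # condition is True
    m = 19  # -> m = 19

Answer: 19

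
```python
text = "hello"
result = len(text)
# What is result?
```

Answer: 5

Derivation:
Trace (tracking result):
text = 'hello'  # -> text = 'hello'
result = len(text)  # -> result = 5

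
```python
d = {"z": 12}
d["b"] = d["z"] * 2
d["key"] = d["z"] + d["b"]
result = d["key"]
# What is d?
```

Answer: {'z': 12, 'b': 24, 'key': 36}

Derivation:
Trace (tracking d):
d = {'z': 12}  # -> d = {'z': 12}
d['b'] = d['z'] * 2  # -> d = {'z': 12, 'b': 24}
d['key'] = d['z'] + d['b']  # -> d = {'z': 12, 'b': 24, 'key': 36}
result = d['key']  # -> result = 36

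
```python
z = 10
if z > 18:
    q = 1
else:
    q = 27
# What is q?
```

Trace (tracking q):
z = 10  # -> z = 10
if z > 18:  # condition is False
else:
    q = 27  # -> q = 27

Answer: 27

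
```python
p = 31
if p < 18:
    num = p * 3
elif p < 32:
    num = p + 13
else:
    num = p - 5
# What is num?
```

Answer: 44

Derivation:
Trace (tracking num):
p = 31  # -> p = 31
if p < 18:  # condition is False
elif p < 32:  # condition is True
    num = p + 13  # -> num = 44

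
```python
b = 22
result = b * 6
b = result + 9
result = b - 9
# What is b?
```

Trace (tracking b):
b = 22  # -> b = 22
result = b * 6  # -> result = 132
b = result + 9  # -> b = 141
result = b - 9  # -> result = 132

Answer: 141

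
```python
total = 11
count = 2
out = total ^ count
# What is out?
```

Answer: 9

Derivation:
Trace (tracking out):
total = 11  # -> total = 11
count = 2  # -> count = 2
out = total ^ count  # -> out = 9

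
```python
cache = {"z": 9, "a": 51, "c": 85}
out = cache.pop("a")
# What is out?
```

Trace (tracking out):
cache = {'z': 9, 'a': 51, 'c': 85}  # -> cache = {'z': 9, 'a': 51, 'c': 85}
out = cache.pop('a')  # -> out = 51

Answer: 51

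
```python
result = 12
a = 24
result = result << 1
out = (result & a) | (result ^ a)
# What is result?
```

Answer: 24

Derivation:
Trace (tracking result):
result = 12  # -> result = 12
a = 24  # -> a = 24
result = result << 1  # -> result = 24
out = result & a | result ^ a  # -> out = 24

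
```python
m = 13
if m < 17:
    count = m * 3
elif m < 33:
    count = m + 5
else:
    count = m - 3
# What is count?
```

Answer: 39

Derivation:
Trace (tracking count):
m = 13  # -> m = 13
if m < 17:  # condition is True
    count = m * 3  # -> count = 39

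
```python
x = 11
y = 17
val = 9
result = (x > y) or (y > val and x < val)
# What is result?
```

Answer: False

Derivation:
Trace (tracking result):
x = 11  # -> x = 11
y = 17  # -> y = 17
val = 9  # -> val = 9
result = x > y or (y > val and x < val)  # -> result = False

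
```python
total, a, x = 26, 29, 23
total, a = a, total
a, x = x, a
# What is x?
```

Trace (tracking x):
total, a, x = (26, 29, 23)  # -> total = 26, a = 29, x = 23
total, a = (a, total)  # -> total = 29, a = 26
a, x = (x, a)  # -> a = 23, x = 26

Answer: 26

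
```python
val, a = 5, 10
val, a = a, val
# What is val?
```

Trace (tracking val):
val, a = (5, 10)  # -> val = 5, a = 10
val, a = (a, val)  # -> val = 10, a = 5

Answer: 10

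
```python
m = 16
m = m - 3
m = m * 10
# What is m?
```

Answer: 130

Derivation:
Trace (tracking m):
m = 16  # -> m = 16
m = m - 3  # -> m = 13
m = m * 10  # -> m = 130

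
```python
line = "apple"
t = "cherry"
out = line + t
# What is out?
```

Answer: 'applecherry'

Derivation:
Trace (tracking out):
line = 'apple'  # -> line = 'apple'
t = 'cherry'  # -> t = 'cherry'
out = line + t  # -> out = 'applecherry'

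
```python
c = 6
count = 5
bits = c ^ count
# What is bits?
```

Answer: 3

Derivation:
Trace (tracking bits):
c = 6  # -> c = 6
count = 5  # -> count = 5
bits = c ^ count  # -> bits = 3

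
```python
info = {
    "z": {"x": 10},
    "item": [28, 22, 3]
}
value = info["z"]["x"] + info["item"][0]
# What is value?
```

Answer: 38

Derivation:
Trace (tracking value):
info = {'z': {'x': 10}, 'item': [28, 22, 3]}  # -> info = {'z': {'x': 10}, 'item': [28, 22, 3]}
value = info['z']['x'] + info['item'][0]  # -> value = 38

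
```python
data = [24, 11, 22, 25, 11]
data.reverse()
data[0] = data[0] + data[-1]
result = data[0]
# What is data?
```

Answer: [35, 25, 22, 11, 24]

Derivation:
Trace (tracking data):
data = [24, 11, 22, 25, 11]  # -> data = [24, 11, 22, 25, 11]
data.reverse()  # -> data = [11, 25, 22, 11, 24]
data[0] = data[0] + data[-1]  # -> data = [35, 25, 22, 11, 24]
result = data[0]  # -> result = 35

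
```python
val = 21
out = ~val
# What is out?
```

Trace (tracking out):
val = 21  # -> val = 21
out = ~val  # -> out = -22

Answer: -22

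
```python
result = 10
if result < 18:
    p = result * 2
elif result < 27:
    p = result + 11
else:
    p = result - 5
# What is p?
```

Trace (tracking p):
result = 10  # -> result = 10
if result < 18:  # condition is True
    p = result * 2  # -> p = 20

Answer: 20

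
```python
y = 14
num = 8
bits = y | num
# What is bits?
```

Trace (tracking bits):
y = 14  # -> y = 14
num = 8  # -> num = 8
bits = y | num  # -> bits = 14

Answer: 14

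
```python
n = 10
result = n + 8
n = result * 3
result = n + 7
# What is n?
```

Trace (tracking n):
n = 10  # -> n = 10
result = n + 8  # -> result = 18
n = result * 3  # -> n = 54
result = n + 7  # -> result = 61

Answer: 54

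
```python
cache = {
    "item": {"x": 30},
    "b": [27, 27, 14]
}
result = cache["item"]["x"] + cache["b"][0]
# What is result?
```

Trace (tracking result):
cache = {'item': {'x': 30}, 'b': [27, 27, 14]}  # -> cache = {'item': {'x': 30}, 'b': [27, 27, 14]}
result = cache['item']['x'] + cache['b'][0]  # -> result = 57

Answer: 57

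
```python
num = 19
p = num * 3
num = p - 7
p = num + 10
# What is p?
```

Trace (tracking p):
num = 19  # -> num = 19
p = num * 3  # -> p = 57
num = p - 7  # -> num = 50
p = num + 10  # -> p = 60

Answer: 60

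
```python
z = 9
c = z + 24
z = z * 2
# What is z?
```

Trace (tracking z):
z = 9  # -> z = 9
c = z + 24  # -> c = 33
z = z * 2  # -> z = 18

Answer: 18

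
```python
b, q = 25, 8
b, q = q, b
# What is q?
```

Trace (tracking q):
b, q = (25, 8)  # -> b = 25, q = 8
b, q = (q, b)  # -> b = 8, q = 25

Answer: 25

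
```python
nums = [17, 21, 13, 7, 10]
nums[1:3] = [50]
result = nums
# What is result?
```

Trace (tracking result):
nums = [17, 21, 13, 7, 10]  # -> nums = [17, 21, 13, 7, 10]
nums[1:3] = [50]  # -> nums = [17, 50, 7, 10]
result = nums  # -> result = [17, 50, 7, 10]

Answer: [17, 50, 7, 10]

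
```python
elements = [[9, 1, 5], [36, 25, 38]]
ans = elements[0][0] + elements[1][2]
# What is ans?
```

Answer: 47

Derivation:
Trace (tracking ans):
elements = [[9, 1, 5], [36, 25, 38]]  # -> elements = [[9, 1, 5], [36, 25, 38]]
ans = elements[0][0] + elements[1][2]  # -> ans = 47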